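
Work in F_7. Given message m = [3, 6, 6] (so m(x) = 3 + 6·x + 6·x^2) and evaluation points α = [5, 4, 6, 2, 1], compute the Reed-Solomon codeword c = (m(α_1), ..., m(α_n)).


c = [1, 4, 3, 4, 1]

Message polynomial: m(x) = 3 + 6·x + 6·x^2 (mod 7).
For each evaluation point α_i, compute m(α_i) mod 7:
  α_1 = 5: Horner steps 6 → 1 → 1, so m(5) = 1.
  α_2 = 4: Horner steps 6 → 2 → 4, so m(4) = 4.
  α_3 = 6: Horner steps 6 → 0 → 3, so m(6) = 3.
  α_4 = 2: Horner steps 6 → 4 → 4, so m(2) = 4.
  α_5 = 1: Horner steps 6 → 5 → 1, so m(1) = 1.
Codeword c = [1, 4, 3, 4, 1] ∈ F_7^5.


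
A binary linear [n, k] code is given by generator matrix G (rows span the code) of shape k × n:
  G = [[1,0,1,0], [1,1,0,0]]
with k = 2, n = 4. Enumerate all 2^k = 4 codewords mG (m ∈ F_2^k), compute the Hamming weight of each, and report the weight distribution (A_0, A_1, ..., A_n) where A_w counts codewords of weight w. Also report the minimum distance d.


Weight distribution: A_0 = 1, A_2 = 3. Minimum distance d = 2.

Enumerate all 2^2 = 4 messages m ∈ F_2^2.
For each, compute codeword c = mG in F_2^4, then tally its weight.
  m = 00 → c = 0000, weight = 0.
  m = 10 → c = 1010, weight = 2.
  m = 01 → c = 1100, weight = 2.
  m = 11 → c = 0110, weight = 2.
Tally weights:
  weight 0: 1 codewords.
  weight 2: 3 codewords.
Minimum distance d = smallest w > 0 with A_w > 0 = 2.
Sanity: Σ A_w = 4 = 2^2 = 4 ✓.


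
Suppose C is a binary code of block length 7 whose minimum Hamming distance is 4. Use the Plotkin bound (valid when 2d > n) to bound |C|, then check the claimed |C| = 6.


Plotkin bound M ≤ 8; given |C| = 6 ≤ bound (satisfied).

Check applicability: 2d = 8, n = 7.
2d − n = 1 > 0, so Plotkin applies.
Compute d/(2d−n) = 4/1 ≈ 4.0000.
⌊d/(2d−n)⌋ = 4.
Plotkin bound: M ≤ 2·4 = 8.
Given |C| = 6, check: satisfied.
This |C| is below the Plotkin bound.


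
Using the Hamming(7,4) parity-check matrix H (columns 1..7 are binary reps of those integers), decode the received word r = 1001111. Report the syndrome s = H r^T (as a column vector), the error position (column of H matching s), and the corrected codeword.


s = (0, 0, 1)^T, error position = 1, corrected codeword c = 0001111

Compute s = H r^T mod 2 one row at a time:
  s_1 = 1 + 1 + 1 + 1 = 4 ≡ 0 (mod 2).
  s_2 = 0 + 0 + 1 + 1 = 2 ≡ 0 (mod 2).
  s_3 = 1 + 0 + 1 + 1 = 3 ≡ 1 (mod 2).
s = (0, 0, 1)^T — this equals column 1 of H (binary 001), so error is at position 1.
Correct: flip bit 1 of r = 1001111 to get c = 0001111.


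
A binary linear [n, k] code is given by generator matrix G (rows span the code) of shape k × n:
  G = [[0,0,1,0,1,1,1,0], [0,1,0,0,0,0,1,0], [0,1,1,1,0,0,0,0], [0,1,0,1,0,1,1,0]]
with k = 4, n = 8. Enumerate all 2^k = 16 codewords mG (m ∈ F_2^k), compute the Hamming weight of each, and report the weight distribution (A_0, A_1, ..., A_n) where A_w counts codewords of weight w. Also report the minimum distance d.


Weight distribution: A_0 = 1, A_1 = 1, A_2 = 2, A_3 = 6, A_4 = 5, A_5 = 1. Minimum distance d = 1.

Enumerate all 2^4 = 16 messages m ∈ F_2^4.
For each, compute codeword c = mG in F_2^8, then tally its weight.
  m = 0000 → c = 00000000, weight = 0.
  m = 1000 → c = 00101110, weight = 4.
  m = 0100 → c = 01000010, weight = 2.
  m = 1100 → c = 01101100, weight = 4.
  m = 0010 → c = 01110000, weight = 3.
  m = 1010 → c = 01011110, weight = 5.
  m = 0110 → c = 00110010, weight = 3.
  m = 1110 → c = 00011100, weight = 3.
  m = 0001 → c = 01010110, weight = 4.
  m = 1001 → c = 01111000, weight = 4.
  m = 0101 → c = 00010100, weight = 2.
  m = 1101 → c = 00111010, weight = 4.
  m = 0011 → c = 00100110, weight = 3.
  m = 1011 → c = 00001000, weight = 1.
  m = 0111 → c = 01100100, weight = 3.
  m = 1111 → c = 01001010, weight = 3.
Tally weights:
  weight 0: 1 codewords.
  weight 1: 1 codewords.
  weight 2: 2 codewords.
  weight 3: 6 codewords.
  weight 4: 5 codewords.
  weight 5: 1 codewords.
Minimum distance d = smallest w > 0 with A_w > 0 = 1.
Sanity: Σ A_w = 16 = 2^4 = 16 ✓.


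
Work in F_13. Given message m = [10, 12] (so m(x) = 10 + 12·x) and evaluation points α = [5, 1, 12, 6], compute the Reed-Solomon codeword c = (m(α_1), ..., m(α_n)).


c = [5, 9, 11, 4]

Message polynomial: m(x) = 10 + 12·x (mod 13).
For each evaluation point α_i, compute m(α_i) mod 13:
  α_1 = 5: Horner steps 12 → 5, so m(5) = 5.
  α_2 = 1: Horner steps 12 → 9, so m(1) = 9.
  α_3 = 12: Horner steps 12 → 11, so m(12) = 11.
  α_4 = 6: Horner steps 12 → 4, so m(6) = 4.
Codeword c = [5, 9, 11, 4] ∈ F_13^4.


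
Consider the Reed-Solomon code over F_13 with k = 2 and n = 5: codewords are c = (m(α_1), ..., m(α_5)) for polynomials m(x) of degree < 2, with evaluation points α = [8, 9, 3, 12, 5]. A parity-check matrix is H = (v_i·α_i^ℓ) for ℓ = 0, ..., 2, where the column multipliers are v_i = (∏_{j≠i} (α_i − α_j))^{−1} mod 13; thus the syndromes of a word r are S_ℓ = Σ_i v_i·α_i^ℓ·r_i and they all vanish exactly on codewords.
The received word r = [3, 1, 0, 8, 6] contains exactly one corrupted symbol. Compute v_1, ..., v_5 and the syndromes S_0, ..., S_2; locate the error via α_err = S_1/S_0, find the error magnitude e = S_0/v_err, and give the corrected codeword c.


S = (10, 11, 3), error at position 5, error magnitude e = 10, c = [3, 1, 0, 8, 9].

Step 1: column multipliers v_i = (∏_{j≠i}(α_i − α_j))^{−1} mod 13.
  i = 1 (α = 8): (8−9)(8−3)(8−12)(8−5) = (−1)·5·(−4)·3 = 60 ≡ 8, so v_1 = 8^{−1} = 5 (mod 13).
  i = 2 (α = 9): (9−8)(9−3)(9−12)(9−5) = 1·6·(−3)·4 = −72 ≡ 6, so v_2 = 6^{−1} = 11 (mod 13).
  i = 3 (α = 3): (3−8)(3−9)(3−12)(3−5) = (−5)·(−6)·(−9)·(−2) = 540 ≡ 7, so v_3 = 7^{−1} = 2 (mod 13).
  i = 4 (α = 12): (12−8)(12−9)(12−3)(12−5) = 4·3·9·7 = 756 ≡ 2, so v_4 = 2^{−1} = 7 (mod 13).
  i = 5 (α = 5): (5−8)(5−9)(5−3)(5−12) = (−3)·(−4)·2·(−7) = −168 ≡ 1, so v_5 = 1^{−1} = 1 (mod 13).
  v = [5, 11, 2, 7, 1].
Step 2: syndromes of r = [3, 1, 0, 8, 6] (all sums mod 13).
  S_0 = Σ v_i r_i = 5·3 + 11·1 + 2·0 + 7·8 + 1·6 = 88 ≡ 10.
  S_1 = Σ v_i α_i r_i = 5·8·3 + 11·9·1 + 2·3·0 + 7·12·8 + 1·5·6 = 921 ≡ 11.
  α_i^2 mod 13 = [12, 3, 9, 1, 12].
  S_2 = Σ v_i α_i^2 r_i = 5·12·3 + 11·3·1 + 2·9·0 + 7·1·8 + 1·12·6 = 341 ≡ 3.
  S = (10, 11, 3) ≠ 0, so r is not a codeword (an error is present).
Step 3: locate the error. For a single error e at position i, S_ℓ = v_i·e·α_i^ℓ, so α_err = S_1/S_0.
  S_0^{−1} = 10^{−1} = 4 (mod 13), so α_err = 11·4 = 44 ≡ 5 = α_5. Error position i = 5.
  Consistency check: S_2/S_1 = 3·6 = 18 ≡ 5 = α_err ✓ (single-error assumption holds).
Step 4: error magnitude e = S_0/v_5 = S_0·∏_{j≠5}(α_5 − α_j) = 10·1 = 10 ≡ 10 (mod 13).
Step 5: correct position 5: c_5 = r_5 − e = 6 − 10 ≡ 9 (mod 13). Hence c = [3, 1, 0, 8, 9].
  Check: interpolating c through the α_i gives m(x) = 6 + 11·x (degree < 2) with m(α_i) = c_i for every i, so c is indeed a codeword.


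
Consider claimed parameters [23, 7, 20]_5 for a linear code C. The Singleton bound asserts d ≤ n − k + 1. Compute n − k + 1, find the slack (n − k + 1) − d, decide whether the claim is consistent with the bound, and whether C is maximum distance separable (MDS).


Singleton RHS = n − k + 1 = 17, slack = -3, bound violated (no such code; not MDS).

Singleton bound: d ≤ n − k + 1.
Here n = 23, k = 7, so n − k + 1 = 17.
Given d = 20, check d ≤ 17: NO.
Slack = (n − k + 1) − d = -3.
The slack is negative: d = 20 exceeds n − k + 1 = 17 by 3, so the Singleton bound is violated and no linear [23, 7, 20]_5 code can exist. In particular it is not MDS (MDS requires d = n − k + 1 exactly).
Description: the claimed parameters are [23, 7, 20]_5; such a code would be impossible (violates the Singleton bound).


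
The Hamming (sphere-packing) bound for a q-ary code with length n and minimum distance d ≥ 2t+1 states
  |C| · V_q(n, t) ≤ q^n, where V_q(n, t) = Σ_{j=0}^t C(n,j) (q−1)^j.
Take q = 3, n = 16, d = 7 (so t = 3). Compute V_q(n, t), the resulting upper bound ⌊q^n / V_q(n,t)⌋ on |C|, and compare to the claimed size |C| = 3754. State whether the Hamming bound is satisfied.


V_q(n, t) = 4993, q^n = 43046721, Hamming bound = 8621, |C| = 3754 ≤ bound (satisfied).

Step 1: Compute V_q(n, t) = Σ_{j=0}^3 C(n, j) (q−1)^j.
  j = 0: C(16,0)·(2)^0 = 1·1 = 1.
  j = 1: C(16,1)·(2)^1 = 16·2 = 32.
  j = 2: C(16,2)·(2)^2 = 120·4 = 480.
  j = 3: C(16,3)·(2)^3 = 560·8 = 4480.
  V_q(n, t) = 1 + 32 + 480 + 4480 = 4993.
Step 2: q^n = 3^16 = 43046721.
Step 3: Hamming bound ⌊q^n / V_q(n,t)⌋ = ⌊43046721/4993⌋ = 8621.
Step 4: Compare |C| = 3754 to 8621: satisfied.
The claimed |C| lies below the Hamming bound.


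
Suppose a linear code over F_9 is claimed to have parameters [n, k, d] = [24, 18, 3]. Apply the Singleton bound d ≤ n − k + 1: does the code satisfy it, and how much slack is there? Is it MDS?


Singleton RHS = n − k + 1 = 7, slack = 4, bound satisfied, not MDS.

Singleton bound: d ≤ n − k + 1.
Here n = 24, k = 18, so n − k + 1 = 7.
Given d = 3, check d ≤ 7: YES.
Slack = (n − k + 1) − d = 4.
The code is NOT MDS (slack = 4 > 0).
Description: the claimed parameters are [24, 18, 3]_9; such a code would be non-MDS.


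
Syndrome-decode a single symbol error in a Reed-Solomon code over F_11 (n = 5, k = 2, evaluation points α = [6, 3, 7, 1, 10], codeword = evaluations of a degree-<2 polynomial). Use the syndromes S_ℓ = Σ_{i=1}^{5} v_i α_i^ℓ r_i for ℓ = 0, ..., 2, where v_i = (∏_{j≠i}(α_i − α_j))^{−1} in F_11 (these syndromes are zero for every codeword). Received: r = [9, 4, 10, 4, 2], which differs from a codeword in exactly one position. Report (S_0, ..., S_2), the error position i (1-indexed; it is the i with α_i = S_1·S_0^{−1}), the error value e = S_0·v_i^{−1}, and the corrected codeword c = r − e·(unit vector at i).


S = (8, 2, 6), error at position 2, error magnitude e = 9, c = [9, 6, 10, 4, 2].

Step 1: column multipliers v_i = (∏_{j≠i}(α_i − α_j))^{−1} mod 11.
  i = 1 (α = 6): (6−3)(6−7)(6−1)(6−10) = 3·(−1)·5·(−4) = 60 ≡ 5, so v_1 = 5^{−1} = 9 (mod 11).
  i = 2 (α = 3): (3−6)(3−7)(3−1)(3−10) = (−3)·(−4)·2·(−7) = −168 ≡ 8, so v_2 = 8^{−1} = 7 (mod 11).
  i = 3 (α = 7): (7−6)(7−3)(7−1)(7−10) = 1·4·6·(−3) = −72 ≡ 5, so v_3 = 5^{−1} = 9 (mod 11).
  i = 4 (α = 1): (1−6)(1−3)(1−7)(1−10) = (−5)·(−2)·(−6)·(−9) = 540 ≡ 1, so v_4 = 1^{−1} = 1 (mod 11).
  i = 5 (α = 10): (10−6)(10−3)(10−7)(10−1) = 4·7·3·9 = 756 ≡ 8, so v_5 = 8^{−1} = 7 (mod 11).
  v = [9, 7, 9, 1, 7].
Step 2: syndromes of r = [9, 4, 10, 4, 2] (all sums mod 11).
  S_0 = Σ v_i r_i = 9·9 + 7·4 + 9·10 + 1·4 + 7·2 = 217 ≡ 8.
  S_1 = Σ v_i α_i r_i = 9·6·9 + 7·3·4 + 9·7·10 + 1·1·4 + 7·10·2 = 1344 ≡ 2.
  α_i^2 mod 11 = [3, 9, 5, 1, 1].
  S_2 = Σ v_i α_i^2 r_i = 9·3·9 + 7·9·4 + 9·5·10 + 1·1·4 + 7·1·2 = 963 ≡ 6.
  S = (8, 2, 6) ≠ 0, so r is not a codeword (an error is present).
Step 3: locate the error. For a single error e at position i, S_ℓ = v_i·e·α_i^ℓ, so α_err = S_1/S_0.
  S_0^{−1} = 8^{−1} = 7 (mod 11), so α_err = 2·7 = 14 ≡ 3 = α_2. Error position i = 2.
  Consistency check: S_2/S_1 = 6·6 = 36 ≡ 3 = α_err ✓ (single-error assumption holds).
Step 4: error magnitude e = S_0/v_2 = S_0·∏_{j≠2}(α_2 − α_j) = 8·8 = 64 ≡ 9 (mod 11).
Step 5: correct position 2: c_2 = r_2 − e = 4 − 9 ≡ 6 (mod 11). Hence c = [9, 6, 10, 4, 2].
  Check: interpolating c through the α_i gives m(x) = 3 + 1·x (degree < 2) with m(α_i) = c_i for every i, so c is indeed a codeword.


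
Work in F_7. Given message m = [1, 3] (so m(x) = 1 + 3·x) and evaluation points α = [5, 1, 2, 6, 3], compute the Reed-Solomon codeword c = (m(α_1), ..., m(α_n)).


c = [2, 4, 0, 5, 3]

Message polynomial: m(x) = 1 + 3·x (mod 7).
For each evaluation point α_i, compute m(α_i) mod 7:
  α_1 = 5: Horner steps 3 → 2, so m(5) = 2.
  α_2 = 1: Horner steps 3 → 4, so m(1) = 4.
  α_3 = 2: Horner steps 3 → 0, so m(2) = 0.
  α_4 = 6: Horner steps 3 → 5, so m(6) = 5.
  α_5 = 3: Horner steps 3 → 3, so m(3) = 3.
Codeword c = [2, 4, 0, 5, 3] ∈ F_7^5.


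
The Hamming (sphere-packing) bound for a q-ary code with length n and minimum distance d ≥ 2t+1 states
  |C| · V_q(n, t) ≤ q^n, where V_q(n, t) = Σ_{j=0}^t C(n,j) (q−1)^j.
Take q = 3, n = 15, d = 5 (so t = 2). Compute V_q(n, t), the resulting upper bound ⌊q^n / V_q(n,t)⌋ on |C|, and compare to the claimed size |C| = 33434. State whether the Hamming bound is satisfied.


V_q(n, t) = 451, q^n = 14348907, Hamming bound = 31815, |C| = 33434 > bound (violated).

Step 1: Compute V_q(n, t) = Σ_{j=0}^2 C(n, j) (q−1)^j.
  j = 0: C(15,0)·(2)^0 = 1·1 = 1.
  j = 1: C(15,1)·(2)^1 = 15·2 = 30.
  j = 2: C(15,2)·(2)^2 = 105·4 = 420.
  V_q(n, t) = 1 + 30 + 420 = 451.
Step 2: q^n = 3^15 = 14348907.
Step 3: Hamming bound ⌊q^n / V_q(n,t)⌋ = ⌊14348907/451⌋ = 31815.
Step 4: Compare |C| = 33434 to 31815: violated.
The claimed |C| lies above the Hamming bound, so no 3-ary code of length 15 with d ≥ 5 can have 33434 codewords.


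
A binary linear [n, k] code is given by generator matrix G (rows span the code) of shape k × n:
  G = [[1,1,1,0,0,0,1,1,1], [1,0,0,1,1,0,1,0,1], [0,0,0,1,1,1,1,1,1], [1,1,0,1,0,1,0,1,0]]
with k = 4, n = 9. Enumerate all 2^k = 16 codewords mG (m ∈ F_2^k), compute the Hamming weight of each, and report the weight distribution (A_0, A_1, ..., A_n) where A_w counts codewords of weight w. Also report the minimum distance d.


Weight distribution: A_0 = 1, A_2 = 1, A_3 = 2, A_4 = 1, A_5 = 6, A_6 = 5. Minimum distance d = 2.

Enumerate all 2^4 = 16 messages m ∈ F_2^4.
For each, compute codeword c = mG in F_2^9, then tally its weight.
  m = 0000 → c = 000000000, weight = 0.
  m = 1000 → c = 111000111, weight = 6.
  m = 0100 → c = 100110101, weight = 5.
  m = 1100 → c = 011110010, weight = 5.
  m = 0010 → c = 000111111, weight = 6.
  m = 1010 → c = 111111000, weight = 6.
  m = 0110 → c = 100001010, weight = 3.
  m = 1110 → c = 011001101, weight = 5.
  m = 0001 → c = 110101010, weight = 5.
  m = 1001 → c = 001101101, weight = 5.
  m = 0101 → c = 010011111, weight = 6.
  m = 1101 → c = 101011000, weight = 4.
  m = 0011 → c = 110010101, weight = 5.
  m = 1011 → c = 001010010, weight = 3.
  m = 0111 → c = 010100000, weight = 2.
  m = 1111 → c = 101100111, weight = 6.
Tally weights:
  weight 0: 1 codewords.
  weight 2: 1 codewords.
  weight 3: 2 codewords.
  weight 4: 1 codewords.
  weight 5: 6 codewords.
  weight 6: 5 codewords.
Minimum distance d = smallest w > 0 with A_w > 0 = 2.
Sanity: Σ A_w = 16 = 2^4 = 16 ✓.


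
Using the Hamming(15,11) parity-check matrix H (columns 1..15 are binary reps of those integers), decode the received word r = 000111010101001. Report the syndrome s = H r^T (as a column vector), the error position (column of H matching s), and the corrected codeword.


s = (0, 1, 1, 0)^T, error position = 6, corrected codeword c = 000110010101001

Compute s = H r^T mod 2 one row at a time:
  s_1 = 1 + 0 + 1 + 0 + 1 + 0 + 0 + 1 = 4 ≡ 0 (mod 2).
  s_2 = 1 + 1 + 1 + 0 + 1 + 0 + 0 + 1 = 5 ≡ 1 (mod 2).
  s_3 = 0 + 0 + 1 + 0 + 1 + 0 + 0 + 1 = 3 ≡ 1 (mod 2).
  s_4 = 0 + 0 + 1 + 0 + 0 + 0 + 0 + 1 = 2 ≡ 0 (mod 2).
s = (0, 1, 1, 0)^T — this equals column 6 of H (binary 0110), so error is at position 6.
Correct: flip bit 6 of r = 000111010101001 to get c = 000110010101001.


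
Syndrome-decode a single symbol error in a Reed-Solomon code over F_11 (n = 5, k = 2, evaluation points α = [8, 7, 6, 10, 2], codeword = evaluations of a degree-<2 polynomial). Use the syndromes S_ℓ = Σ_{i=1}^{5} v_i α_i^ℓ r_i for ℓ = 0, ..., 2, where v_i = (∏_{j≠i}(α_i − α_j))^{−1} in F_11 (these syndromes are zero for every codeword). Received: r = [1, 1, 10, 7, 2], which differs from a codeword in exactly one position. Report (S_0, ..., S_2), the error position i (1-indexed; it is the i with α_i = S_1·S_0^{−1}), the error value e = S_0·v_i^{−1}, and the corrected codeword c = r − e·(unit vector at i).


S = (1, 8, 9), error at position 1, error magnitude e = 9, c = [3, 1, 10, 7, 2].

Step 1: column multipliers v_i = (∏_{j≠i}(α_i − α_j))^{−1} mod 11.
  i = 1 (α = 8): (8−7)(8−6)(8−10)(8−2) = 1·2·(−2)·6 = −24 ≡ 9, so v_1 = 9^{−1} = 5 (mod 11).
  i = 2 (α = 7): (7−8)(7−6)(7−10)(7−2) = (−1)·1·(−3)·5 = 15 ≡ 4, so v_2 = 4^{−1} = 3 (mod 11).
  i = 3 (α = 6): (6−8)(6−7)(6−10)(6−2) = (−2)·(−1)·(−4)·4 = −32 ≡ 1, so v_3 = 1^{−1} = 1 (mod 11).
  i = 4 (α = 10): (10−8)(10−7)(10−6)(10−2) = 2·3·4·8 = 192 ≡ 5, so v_4 = 5^{−1} = 9 (mod 11).
  i = 5 (α = 2): (2−8)(2−7)(2−6)(2−10) = (−6)·(−5)·(−4)·(−8) = 960 ≡ 3, so v_5 = 3^{−1} = 4 (mod 11).
  v = [5, 3, 1, 9, 4].
Step 2: syndromes of r = [1, 1, 10, 7, 2] (all sums mod 11).
  S_0 = Σ v_i r_i = 5·1 + 3·1 + 1·10 + 9·7 + 4·2 = 89 ≡ 1.
  S_1 = Σ v_i α_i r_i = 5·8·1 + 3·7·1 + 1·6·10 + 9·10·7 + 4·2·2 = 767 ≡ 8.
  α_i^2 mod 11 = [9, 5, 3, 1, 4].
  S_2 = Σ v_i α_i^2 r_i = 5·9·1 + 3·5·1 + 1·3·10 + 9·1·7 + 4·4·2 = 185 ≡ 9.
  S = (1, 8, 9) ≠ 0, so r is not a codeword (an error is present).
Step 3: locate the error. For a single error e at position i, S_ℓ = v_i·e·α_i^ℓ, so α_err = S_1/S_0.
  S_0^{−1} = 1^{−1} = 1 (mod 11), so α_err = 8·1 = 8 ≡ 8 = α_1. Error position i = 1.
  Consistency check: S_2/S_1 = 9·7 = 63 ≡ 8 = α_err ✓ (single-error assumption holds).
Step 4: error magnitude e = S_0/v_1 = S_0·∏_{j≠1}(α_1 − α_j) = 1·9 = 9 ≡ 9 (mod 11).
Step 5: correct position 1: c_1 = r_1 − e = 1 − 9 ≡ 3 (mod 11). Hence c = [3, 1, 10, 7, 2].
  Check: interpolating c through the α_i gives m(x) = 9 + 2·x (degree < 2) with m(α_i) = c_i for every i, so c is indeed a codeword.


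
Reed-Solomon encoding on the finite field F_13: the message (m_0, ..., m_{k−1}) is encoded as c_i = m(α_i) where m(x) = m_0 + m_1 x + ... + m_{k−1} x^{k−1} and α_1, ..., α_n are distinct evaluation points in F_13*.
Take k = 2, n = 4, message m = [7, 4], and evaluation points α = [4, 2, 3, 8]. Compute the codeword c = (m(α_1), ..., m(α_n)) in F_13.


c = [10, 2, 6, 0]

Message polynomial: m(x) = 7 + 4·x (mod 13).
For each evaluation point α_i, compute m(α_i) mod 13:
  α_1 = 4: Horner steps 4 → 10, so m(4) = 10.
  α_2 = 2: Horner steps 4 → 2, so m(2) = 2.
  α_3 = 3: Horner steps 4 → 6, so m(3) = 6.
  α_4 = 8: Horner steps 4 → 0, so m(8) = 0.
Codeword c = [10, 2, 6, 0] ∈ F_13^4.


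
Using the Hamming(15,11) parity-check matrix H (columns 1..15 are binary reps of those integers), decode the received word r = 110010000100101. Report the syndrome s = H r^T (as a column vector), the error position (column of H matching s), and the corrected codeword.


s = (1, 1, 1, 0)^T, error position = 14, corrected codeword c = 110010000100111

Compute s = H r^T mod 2 one row at a time:
  s_1 = 0 + 0 + 1 + 0 + 0 + 1 + 0 + 1 = 3 ≡ 1 (mod 2).
  s_2 = 0 + 1 + 0 + 0 + 0 + 1 + 0 + 1 = 3 ≡ 1 (mod 2).
  s_3 = 1 + 0 + 0 + 0 + 1 + 0 + 0 + 1 = 3 ≡ 1 (mod 2).
  s_4 = 1 + 0 + 1 + 0 + 0 + 0 + 1 + 1 = 4 ≡ 0 (mod 2).
s = (1, 1, 1, 0)^T — this equals column 14 of H (binary 1110), so error is at position 14.
Correct: flip bit 14 of r = 110010000100101 to get c = 110010000100111.


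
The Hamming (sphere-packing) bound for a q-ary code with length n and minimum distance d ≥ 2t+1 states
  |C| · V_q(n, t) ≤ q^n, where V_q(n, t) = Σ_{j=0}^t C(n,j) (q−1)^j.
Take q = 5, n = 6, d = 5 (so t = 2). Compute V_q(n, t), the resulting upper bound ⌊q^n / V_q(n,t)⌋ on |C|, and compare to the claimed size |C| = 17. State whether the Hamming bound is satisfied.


V_q(n, t) = 265, q^n = 15625, Hamming bound = 58, |C| = 17 ≤ bound (satisfied).

Step 1: Compute V_q(n, t) = Σ_{j=0}^2 C(n, j) (q−1)^j.
  j = 0: C(6,0)·(4)^0 = 1·1 = 1.
  j = 1: C(6,1)·(4)^1 = 6·4 = 24.
  j = 2: C(6,2)·(4)^2 = 15·16 = 240.
  V_q(n, t) = 1 + 24 + 240 = 265.
Step 2: q^n = 5^6 = 15625.
Step 3: Hamming bound ⌊q^n / V_q(n,t)⌋ = ⌊15625/265⌋ = 58.
Step 4: Compare |C| = 17 to 58: satisfied.
The claimed |C| lies below the Hamming bound.


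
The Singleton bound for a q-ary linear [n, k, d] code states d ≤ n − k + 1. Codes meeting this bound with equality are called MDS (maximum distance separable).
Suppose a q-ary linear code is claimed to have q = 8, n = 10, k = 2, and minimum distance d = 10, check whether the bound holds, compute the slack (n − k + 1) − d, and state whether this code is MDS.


Singleton RHS = n − k + 1 = 9, slack = -1, bound violated (no such code; not MDS).

Singleton bound: d ≤ n − k + 1.
Here n = 10, k = 2, so n − k + 1 = 9.
Given d = 10, check d ≤ 9: NO.
Slack = (n − k + 1) − d = -1.
The slack is negative: d = 10 exceeds n − k + 1 = 9 by 1, so the Singleton bound is violated and no linear [10, 2, 10]_8 code can exist. In particular it is not MDS (MDS requires d = n − k + 1 exactly).
Description: the claimed parameters are [10, 2, 10]_8; such a code would be impossible (violates the Singleton bound).


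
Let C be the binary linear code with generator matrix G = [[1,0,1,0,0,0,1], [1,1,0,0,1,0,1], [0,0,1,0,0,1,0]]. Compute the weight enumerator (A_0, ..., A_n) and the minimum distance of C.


Weight distribution: A_0 = 1, A_2 = 1, A_3 = 4, A_4 = 1, A_6 = 1. Minimum distance d = 2.

Enumerate all 2^3 = 8 messages m ∈ F_2^3.
For each, compute codeword c = mG in F_2^7, then tally its weight.
  m = 000 → c = 0000000, weight = 0.
  m = 100 → c = 1010001, weight = 3.
  m = 010 → c = 1100101, weight = 4.
  m = 110 → c = 0110100, weight = 3.
  m = 001 → c = 0010010, weight = 2.
  m = 101 → c = 1000011, weight = 3.
  m = 011 → c = 1110111, weight = 6.
  m = 111 → c = 0100110, weight = 3.
Tally weights:
  weight 0: 1 codewords.
  weight 2: 1 codewords.
  weight 3: 4 codewords.
  weight 4: 1 codewords.
  weight 6: 1 codewords.
Minimum distance d = smallest w > 0 with A_w > 0 = 2.
Sanity: Σ A_w = 8 = 2^3 = 8 ✓.


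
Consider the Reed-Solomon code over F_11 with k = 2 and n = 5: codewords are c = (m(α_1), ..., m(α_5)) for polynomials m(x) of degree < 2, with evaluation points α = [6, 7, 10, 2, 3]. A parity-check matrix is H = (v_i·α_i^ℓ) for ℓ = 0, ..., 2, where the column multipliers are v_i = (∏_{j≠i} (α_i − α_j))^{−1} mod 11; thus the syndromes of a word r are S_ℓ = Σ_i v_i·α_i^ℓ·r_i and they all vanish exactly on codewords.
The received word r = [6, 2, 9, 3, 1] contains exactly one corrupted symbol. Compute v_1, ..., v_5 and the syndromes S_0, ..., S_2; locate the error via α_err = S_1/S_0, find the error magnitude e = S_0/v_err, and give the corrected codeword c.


S = (7, 5, 2), error at position 2, error magnitude e = 9, c = [6, 4, 9, 3, 1].

Step 1: column multipliers v_i = (∏_{j≠i}(α_i − α_j))^{−1} mod 11.
  i = 1 (α = 6): (6−7)(6−10)(6−2)(6−3) = (−1)·(−4)·4·3 = 48 ≡ 4, so v_1 = 4^{−1} = 3 (mod 11).
  i = 2 (α = 7): (7−6)(7−10)(7−2)(7−3) = 1·(−3)·5·4 = −60 ≡ 6, so v_2 = 6^{−1} = 2 (mod 11).
  i = 3 (α = 10): (10−6)(10−7)(10−2)(10−3) = 4·3·8·7 = 672 ≡ 1, so v_3 = 1^{−1} = 1 (mod 11).
  i = 4 (α = 2): (2−6)(2−7)(2−10)(2−3) = (−4)·(−5)·(−8)·(−1) = 160 ≡ 6, so v_4 = 6^{−1} = 2 (mod 11).
  i = 5 (α = 3): (3−6)(3−7)(3−10)(3−2) = (−3)·(−4)·(−7)·1 = −84 ≡ 4, so v_5 = 4^{−1} = 3 (mod 11).
  v = [3, 2, 1, 2, 3].
Step 2: syndromes of r = [6, 2, 9, 3, 1] (all sums mod 11).
  S_0 = Σ v_i r_i = 3·6 + 2·2 + 1·9 + 2·3 + 3·1 = 40 ≡ 7.
  S_1 = Σ v_i α_i r_i = 3·6·6 + 2·7·2 + 1·10·9 + 2·2·3 + 3·3·1 = 247 ≡ 5.
  α_i^2 mod 11 = [3, 5, 1, 4, 9].
  S_2 = Σ v_i α_i^2 r_i = 3·3·6 + 2·5·2 + 1·1·9 + 2·4·3 + 3·9·1 = 134 ≡ 2.
  S = (7, 5, 2) ≠ 0, so r is not a codeword (an error is present).
Step 3: locate the error. For a single error e at position i, S_ℓ = v_i·e·α_i^ℓ, so α_err = S_1/S_0.
  S_0^{−1} = 7^{−1} = 8 (mod 11), so α_err = 5·8 = 40 ≡ 7 = α_2. Error position i = 2.
  Consistency check: S_2/S_1 = 2·9 = 18 ≡ 7 = α_err ✓ (single-error assumption holds).
Step 4: error magnitude e = S_0/v_2 = S_0·∏_{j≠2}(α_2 − α_j) = 7·6 = 42 ≡ 9 (mod 11).
Step 5: correct position 2: c_2 = r_2 − e = 2 − 9 ≡ 4 (mod 11). Hence c = [6, 4, 9, 3, 1].
  Check: interpolating c through the α_i gives m(x) = 7 + 9·x (degree < 2) with m(α_i) = c_i for every i, so c is indeed a codeword.


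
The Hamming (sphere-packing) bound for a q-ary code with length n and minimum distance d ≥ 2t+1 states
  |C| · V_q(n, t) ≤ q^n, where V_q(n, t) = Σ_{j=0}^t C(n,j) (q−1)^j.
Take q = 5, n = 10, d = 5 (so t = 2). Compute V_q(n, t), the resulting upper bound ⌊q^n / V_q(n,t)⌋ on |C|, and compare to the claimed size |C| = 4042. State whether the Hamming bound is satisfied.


V_q(n, t) = 761, q^n = 9765625, Hamming bound = 12832, |C| = 4042 ≤ bound (satisfied).

Step 1: Compute V_q(n, t) = Σ_{j=0}^2 C(n, j) (q−1)^j.
  j = 0: C(10,0)·(4)^0 = 1·1 = 1.
  j = 1: C(10,1)·(4)^1 = 10·4 = 40.
  j = 2: C(10,2)·(4)^2 = 45·16 = 720.
  V_q(n, t) = 1 + 40 + 720 = 761.
Step 2: q^n = 5^10 = 9765625.
Step 3: Hamming bound ⌊q^n / V_q(n,t)⌋ = ⌊9765625/761⌋ = 12832.
Step 4: Compare |C| = 4042 to 12832: satisfied.
The claimed |C| lies below the Hamming bound.


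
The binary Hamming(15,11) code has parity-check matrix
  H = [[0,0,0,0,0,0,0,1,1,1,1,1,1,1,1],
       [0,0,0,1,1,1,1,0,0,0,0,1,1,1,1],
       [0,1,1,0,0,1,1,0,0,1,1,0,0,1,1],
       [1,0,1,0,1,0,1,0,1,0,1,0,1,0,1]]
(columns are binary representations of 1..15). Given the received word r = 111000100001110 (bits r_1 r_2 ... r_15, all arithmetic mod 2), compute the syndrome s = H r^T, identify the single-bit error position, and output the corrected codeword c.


s = (1, 0, 0, 0)^T, error position = 8, corrected codeword c = 111000110001110

Compute s = H r^T mod 2 one row at a time:
  s_1 = 0 + 0 + 0 + 0 + 1 + 1 + 1 + 0 = 3 ≡ 1 (mod 2).
  s_2 = 0 + 0 + 0 + 1 + 1 + 1 + 1 + 0 = 4 ≡ 0 (mod 2).
  s_3 = 1 + 1 + 0 + 1 + 0 + 0 + 1 + 0 = 4 ≡ 0 (mod 2).
  s_4 = 1 + 1 + 0 + 1 + 0 + 0 + 1 + 0 = 4 ≡ 0 (mod 2).
s = (1, 0, 0, 0)^T — this equals column 8 of H (binary 1000), so error is at position 8.
Correct: flip bit 8 of r = 111000100001110 to get c = 111000110001110.


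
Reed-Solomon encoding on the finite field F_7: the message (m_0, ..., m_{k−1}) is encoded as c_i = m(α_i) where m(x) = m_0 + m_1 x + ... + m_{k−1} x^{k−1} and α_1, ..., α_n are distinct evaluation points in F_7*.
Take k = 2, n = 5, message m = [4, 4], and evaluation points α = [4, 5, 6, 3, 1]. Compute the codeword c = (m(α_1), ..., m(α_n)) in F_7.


c = [6, 3, 0, 2, 1]

Message polynomial: m(x) = 4 + 4·x (mod 7).
For each evaluation point α_i, compute m(α_i) mod 7:
  α_1 = 4: Horner steps 4 → 6, so m(4) = 6.
  α_2 = 5: Horner steps 4 → 3, so m(5) = 3.
  α_3 = 6: Horner steps 4 → 0, so m(6) = 0.
  α_4 = 3: Horner steps 4 → 2, so m(3) = 2.
  α_5 = 1: Horner steps 4 → 1, so m(1) = 1.
Codeword c = [6, 3, 0, 2, 1] ∈ F_7^5.


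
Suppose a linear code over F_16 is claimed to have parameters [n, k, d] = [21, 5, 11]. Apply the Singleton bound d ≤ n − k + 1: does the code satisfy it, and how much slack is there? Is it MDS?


Singleton RHS = n − k + 1 = 17, slack = 6, bound satisfied, not MDS.

Singleton bound: d ≤ n − k + 1.
Here n = 21, k = 5, so n − k + 1 = 17.
Given d = 11, check d ≤ 17: YES.
Slack = (n − k + 1) − d = 6.
The code is NOT MDS (slack = 6 > 0).
Description: the claimed parameters are [21, 5, 11]_16; such a code would be non-MDS.


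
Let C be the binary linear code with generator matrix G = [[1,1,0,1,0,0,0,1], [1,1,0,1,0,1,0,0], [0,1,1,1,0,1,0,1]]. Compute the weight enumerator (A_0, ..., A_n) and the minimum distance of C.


Weight distribution: A_0 = 1, A_2 = 1, A_3 = 3, A_4 = 2, A_5 = 1. Minimum distance d = 2.

Enumerate all 2^3 = 8 messages m ∈ F_2^3.
For each, compute codeword c = mG in F_2^8, then tally its weight.
  m = 000 → c = 00000000, weight = 0.
  m = 100 → c = 11010001, weight = 4.
  m = 010 → c = 11010100, weight = 4.
  m = 110 → c = 00000101, weight = 2.
  m = 001 → c = 01110101, weight = 5.
  m = 101 → c = 10100100, weight = 3.
  m = 011 → c = 10100001, weight = 3.
  m = 111 → c = 01110000, weight = 3.
Tally weights:
  weight 0: 1 codewords.
  weight 2: 1 codewords.
  weight 3: 3 codewords.
  weight 4: 2 codewords.
  weight 5: 1 codewords.
Minimum distance d = smallest w > 0 with A_w > 0 = 2.
Sanity: Σ A_w = 8 = 2^3 = 8 ✓.


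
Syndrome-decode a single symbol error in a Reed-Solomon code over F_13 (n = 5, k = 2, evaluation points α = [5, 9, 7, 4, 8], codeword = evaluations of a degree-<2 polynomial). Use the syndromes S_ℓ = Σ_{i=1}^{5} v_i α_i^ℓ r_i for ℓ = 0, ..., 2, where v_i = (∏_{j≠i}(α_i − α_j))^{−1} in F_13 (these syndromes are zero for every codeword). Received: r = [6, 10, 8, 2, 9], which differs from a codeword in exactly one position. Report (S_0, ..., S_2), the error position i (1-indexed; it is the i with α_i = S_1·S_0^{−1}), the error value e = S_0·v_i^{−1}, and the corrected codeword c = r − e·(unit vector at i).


S = (11, 5, 7), error at position 4, error magnitude e = 10, c = [6, 10, 8, 5, 9].

Step 1: column multipliers v_i = (∏_{j≠i}(α_i − α_j))^{−1} mod 13.
  i = 1 (α = 5): (5−9)(5−7)(5−4)(5−8) = (−4)·(−2)·1·(−3) = −24 ≡ 2, so v_1 = 2^{−1} = 7 (mod 13).
  i = 2 (α = 9): (9−5)(9−7)(9−4)(9−8) = 4·2·5·1 = 40 ≡ 1, so v_2 = 1^{−1} = 1 (mod 13).
  i = 3 (α = 7): (7−5)(7−9)(7−4)(7−8) = 2·(−2)·3·(−1) = 12 ≡ 12, so v_3 = 12^{−1} = 12 (mod 13).
  i = 4 (α = 4): (4−5)(4−9)(4−7)(4−8) = (−1)·(−5)·(−3)·(−4) = 60 ≡ 8, so v_4 = 8^{−1} = 5 (mod 13).
  i = 5 (α = 8): (8−5)(8−9)(8−7)(8−4) = 3·(−1)·1·4 = −12 ≡ 1, so v_5 = 1^{−1} = 1 (mod 13).
  v = [7, 1, 12, 5, 1].
Step 2: syndromes of r = [6, 10, 8, 2, 9] (all sums mod 13).
  S_0 = Σ v_i r_i = 7·6 + 1·10 + 12·8 + 5·2 + 1·9 = 167 ≡ 11.
  S_1 = Σ v_i α_i r_i = 7·5·6 + 1·9·10 + 12·7·8 + 5·4·2 + 1·8·9 = 1084 ≡ 5.
  α_i^2 mod 13 = [12, 3, 10, 3, 12].
  S_2 = Σ v_i α_i^2 r_i = 7·12·6 + 1·3·10 + 12·10·8 + 5·3·2 + 1·12·9 = 1632 ≡ 7.
  S = (11, 5, 7) ≠ 0, so r is not a codeword (an error is present).
Step 3: locate the error. For a single error e at position i, S_ℓ = v_i·e·α_i^ℓ, so α_err = S_1/S_0.
  S_0^{−1} = 11^{−1} = 6 (mod 13), so α_err = 5·6 = 30 ≡ 4 = α_4. Error position i = 4.
  Consistency check: S_2/S_1 = 7·8 = 56 ≡ 4 = α_err ✓ (single-error assumption holds).
Step 4: error magnitude e = S_0/v_4 = S_0·∏_{j≠4}(α_4 − α_j) = 11·8 = 88 ≡ 10 (mod 13).
Step 5: correct position 4: c_4 = r_4 − e = 2 − 10 ≡ 5 (mod 13). Hence c = [6, 10, 8, 5, 9].
  Check: interpolating c through the α_i gives m(x) = 1 + 1·x (degree < 2) with m(α_i) = c_i for every i, so c is indeed a codeword.


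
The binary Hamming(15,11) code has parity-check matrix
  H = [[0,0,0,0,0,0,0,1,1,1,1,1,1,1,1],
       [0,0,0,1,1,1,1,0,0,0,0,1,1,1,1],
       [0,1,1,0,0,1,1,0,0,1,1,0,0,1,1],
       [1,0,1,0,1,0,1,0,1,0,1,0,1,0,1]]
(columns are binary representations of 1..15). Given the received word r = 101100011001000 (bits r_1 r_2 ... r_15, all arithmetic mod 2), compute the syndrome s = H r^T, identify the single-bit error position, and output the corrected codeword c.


s = (1, 0, 1, 1)^T, error position = 11, corrected codeword c = 101100011011000

Compute s = H r^T mod 2 one row at a time:
  s_1 = 1 + 1 + 0 + 0 + 1 + 0 + 0 + 0 = 3 ≡ 1 (mod 2).
  s_2 = 1 + 0 + 0 + 0 + 1 + 0 + 0 + 0 = 2 ≡ 0 (mod 2).
  s_3 = 0 + 1 + 0 + 0 + 0 + 0 + 0 + 0 = 1 ≡ 1 (mod 2).
  s_4 = 1 + 1 + 0 + 0 + 1 + 0 + 0 + 0 = 3 ≡ 1 (mod 2).
s = (1, 0, 1, 1)^T — this equals column 11 of H (binary 1011), so error is at position 11.
Correct: flip bit 11 of r = 101100011001000 to get c = 101100011011000.


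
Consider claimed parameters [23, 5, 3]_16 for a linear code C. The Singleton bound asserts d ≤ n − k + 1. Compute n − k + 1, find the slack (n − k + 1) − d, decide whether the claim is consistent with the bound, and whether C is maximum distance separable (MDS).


Singleton RHS = n − k + 1 = 19, slack = 16, bound satisfied, not MDS.

Singleton bound: d ≤ n − k + 1.
Here n = 23, k = 5, so n − k + 1 = 19.
Given d = 3, check d ≤ 19: YES.
Slack = (n − k + 1) − d = 16.
The code is NOT MDS (slack = 16 > 0).
Description: the claimed parameters are [23, 5, 3]_16; such a code would be non-MDS.


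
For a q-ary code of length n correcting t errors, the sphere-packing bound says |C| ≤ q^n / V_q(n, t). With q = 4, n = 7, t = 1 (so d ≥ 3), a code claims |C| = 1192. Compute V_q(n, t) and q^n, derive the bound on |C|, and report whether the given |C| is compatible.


V_q(n, t) = 22, q^n = 16384, Hamming bound = 744, |C| = 1192 > bound (violated).

Step 1: Compute V_q(n, t) = Σ_{j=0}^1 C(n, j) (q−1)^j.
  j = 0: C(7,0)·(3)^0 = 1·1 = 1.
  j = 1: C(7,1)·(3)^1 = 7·3 = 21.
  V_q(n, t) = 1 + 21 = 22.
Step 2: q^n = 4^7 = 16384.
Step 3: Hamming bound ⌊q^n / V_q(n,t)⌋ = ⌊16384/22⌋ = 744.
Step 4: Compare |C| = 1192 to 744: violated.
The claimed |C| lies above the Hamming bound, so no 4-ary code of length 7 with d ≥ 3 can have 1192 codewords.


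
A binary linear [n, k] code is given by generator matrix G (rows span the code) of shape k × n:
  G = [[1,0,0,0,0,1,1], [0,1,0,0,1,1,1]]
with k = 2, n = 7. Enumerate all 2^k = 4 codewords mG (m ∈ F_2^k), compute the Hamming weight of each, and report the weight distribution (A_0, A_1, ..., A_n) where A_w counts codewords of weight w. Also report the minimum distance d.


Weight distribution: A_0 = 1, A_3 = 2, A_4 = 1. Minimum distance d = 3.

Enumerate all 2^2 = 4 messages m ∈ F_2^2.
For each, compute codeword c = mG in F_2^7, then tally its weight.
  m = 00 → c = 0000000, weight = 0.
  m = 10 → c = 1000011, weight = 3.
  m = 01 → c = 0100111, weight = 4.
  m = 11 → c = 1100100, weight = 3.
Tally weights:
  weight 0: 1 codewords.
  weight 3: 2 codewords.
  weight 4: 1 codewords.
Minimum distance d = smallest w > 0 with A_w > 0 = 3.
Sanity: Σ A_w = 4 = 2^2 = 4 ✓.


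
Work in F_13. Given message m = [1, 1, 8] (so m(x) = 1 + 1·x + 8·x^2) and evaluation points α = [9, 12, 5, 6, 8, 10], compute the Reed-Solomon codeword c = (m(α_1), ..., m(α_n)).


c = [8, 8, 11, 9, 1, 5]

Message polynomial: m(x) = 1 + 1·x + 8·x^2 (mod 13).
For each evaluation point α_i, compute m(α_i) mod 13:
  α_1 = 9: Horner steps 8 → 8 → 8, so m(9) = 8.
  α_2 = 12: Horner steps 8 → 6 → 8, so m(12) = 8.
  α_3 = 5: Horner steps 8 → 2 → 11, so m(5) = 11.
  α_4 = 6: Horner steps 8 → 10 → 9, so m(6) = 9.
  α_5 = 8: Horner steps 8 → 0 → 1, so m(8) = 1.
  α_6 = 10: Horner steps 8 → 3 → 5, so m(10) = 5.
Codeword c = [8, 8, 11, 9, 1, 5] ∈ F_13^6.


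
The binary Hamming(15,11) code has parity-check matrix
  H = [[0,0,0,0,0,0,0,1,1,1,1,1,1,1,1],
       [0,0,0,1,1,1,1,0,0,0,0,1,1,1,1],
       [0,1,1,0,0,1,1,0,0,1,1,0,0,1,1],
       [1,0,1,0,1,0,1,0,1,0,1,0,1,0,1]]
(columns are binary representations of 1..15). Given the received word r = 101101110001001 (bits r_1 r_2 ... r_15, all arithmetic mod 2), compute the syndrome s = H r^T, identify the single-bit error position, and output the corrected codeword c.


s = (1, 1, 0, 0)^T, error position = 12, corrected codeword c = 101101110000001

Compute s = H r^T mod 2 one row at a time:
  s_1 = 1 + 0 + 0 + 0 + 1 + 0 + 0 + 1 = 3 ≡ 1 (mod 2).
  s_2 = 1 + 0 + 1 + 1 + 1 + 0 + 0 + 1 = 5 ≡ 1 (mod 2).
  s_3 = 0 + 1 + 1 + 1 + 0 + 0 + 0 + 1 = 4 ≡ 0 (mod 2).
  s_4 = 1 + 1 + 0 + 1 + 0 + 0 + 0 + 1 = 4 ≡ 0 (mod 2).
s = (1, 1, 0, 0)^T — this equals column 12 of H (binary 1100), so error is at position 12.
Correct: flip bit 12 of r = 101101110001001 to get c = 101101110000001.


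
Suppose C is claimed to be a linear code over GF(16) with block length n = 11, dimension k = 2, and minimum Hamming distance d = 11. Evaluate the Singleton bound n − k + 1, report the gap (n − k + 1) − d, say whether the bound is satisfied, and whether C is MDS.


Singleton RHS = n − k + 1 = 10, slack = -1, bound violated (no such code; not MDS).

Singleton bound: d ≤ n − k + 1.
Here n = 11, k = 2, so n − k + 1 = 10.
Given d = 11, check d ≤ 10: NO.
Slack = (n − k + 1) − d = -1.
The slack is negative: d = 11 exceeds n − k + 1 = 10 by 1, so the Singleton bound is violated and no linear [11, 2, 11]_16 code can exist. In particular it is not MDS (MDS requires d = n − k + 1 exactly).
Description: the claimed parameters are [11, 2, 11]_16; such a code would be impossible (violates the Singleton bound).


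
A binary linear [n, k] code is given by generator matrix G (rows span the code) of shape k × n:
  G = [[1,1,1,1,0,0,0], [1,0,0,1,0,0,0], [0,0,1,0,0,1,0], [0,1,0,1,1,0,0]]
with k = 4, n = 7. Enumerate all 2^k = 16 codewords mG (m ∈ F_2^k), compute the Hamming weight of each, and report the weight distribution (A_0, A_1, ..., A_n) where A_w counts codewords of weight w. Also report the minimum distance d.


Weight distribution: A_0 = 1, A_2 = 4, A_3 = 6, A_4 = 3, A_5 = 2. Minimum distance d = 2.

Enumerate all 2^4 = 16 messages m ∈ F_2^4.
For each, compute codeword c = mG in F_2^7, then tally its weight.
  m = 0000 → c = 0000000, weight = 0.
  m = 1000 → c = 1111000, weight = 4.
  m = 0100 → c = 1001000, weight = 2.
  m = 1100 → c = 0110000, weight = 2.
  m = 0010 → c = 0010010, weight = 2.
  m = 1010 → c = 1101010, weight = 4.
  m = 0110 → c = 1011010, weight = 4.
  m = 1110 → c = 0100010, weight = 2.
  m = 0001 → c = 0101100, weight = 3.
  m = 1001 → c = 1010100, weight = 3.
  m = 0101 → c = 1100100, weight = 3.
  m = 1101 → c = 0011100, weight = 3.
  m = 0011 → c = 0111110, weight = 5.
  m = 1011 → c = 1000110, weight = 3.
  m = 0111 → c = 1110110, weight = 5.
  m = 1111 → c = 0001110, weight = 3.
Tally weights:
  weight 0: 1 codewords.
  weight 2: 4 codewords.
  weight 3: 6 codewords.
  weight 4: 3 codewords.
  weight 5: 2 codewords.
Minimum distance d = smallest w > 0 with A_w > 0 = 2.
Sanity: Σ A_w = 16 = 2^4 = 16 ✓.


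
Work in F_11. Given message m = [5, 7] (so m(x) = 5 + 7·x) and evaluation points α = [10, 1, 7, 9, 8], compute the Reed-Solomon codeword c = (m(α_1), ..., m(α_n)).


c = [9, 1, 10, 2, 6]

Message polynomial: m(x) = 5 + 7·x (mod 11).
For each evaluation point α_i, compute m(α_i) mod 11:
  α_1 = 10: Horner steps 7 → 9, so m(10) = 9.
  α_2 = 1: Horner steps 7 → 1, so m(1) = 1.
  α_3 = 7: Horner steps 7 → 10, so m(7) = 10.
  α_4 = 9: Horner steps 7 → 2, so m(9) = 2.
  α_5 = 8: Horner steps 7 → 6, so m(8) = 6.
Codeword c = [9, 1, 10, 2, 6] ∈ F_11^5.


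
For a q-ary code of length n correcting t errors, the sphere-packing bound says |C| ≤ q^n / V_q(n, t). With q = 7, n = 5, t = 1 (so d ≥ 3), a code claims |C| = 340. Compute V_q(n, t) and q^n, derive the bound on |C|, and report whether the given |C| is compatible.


V_q(n, t) = 31, q^n = 16807, Hamming bound = 542, |C| = 340 ≤ bound (satisfied).

Step 1: Compute V_q(n, t) = Σ_{j=0}^1 C(n, j) (q−1)^j.
  j = 0: C(5,0)·(6)^0 = 1·1 = 1.
  j = 1: C(5,1)·(6)^1 = 5·6 = 30.
  V_q(n, t) = 1 + 30 = 31.
Step 2: q^n = 7^5 = 16807.
Step 3: Hamming bound ⌊q^n / V_q(n,t)⌋ = ⌊16807/31⌋ = 542.
Step 4: Compare |C| = 340 to 542: satisfied.
The claimed |C| lies below the Hamming bound.


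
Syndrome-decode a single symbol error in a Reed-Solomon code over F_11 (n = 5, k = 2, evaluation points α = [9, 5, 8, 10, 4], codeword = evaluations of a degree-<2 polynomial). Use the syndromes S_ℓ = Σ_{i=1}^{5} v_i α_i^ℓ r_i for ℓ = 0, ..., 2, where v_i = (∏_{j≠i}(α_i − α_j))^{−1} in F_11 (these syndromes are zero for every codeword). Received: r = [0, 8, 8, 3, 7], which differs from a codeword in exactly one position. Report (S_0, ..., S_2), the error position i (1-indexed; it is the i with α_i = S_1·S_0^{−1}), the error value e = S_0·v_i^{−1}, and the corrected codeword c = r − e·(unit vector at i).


S = (7, 2, 10), error at position 2, error magnitude e = 9, c = [0, 10, 8, 3, 7].

Step 1: column multipliers v_i = (∏_{j≠i}(α_i − α_j))^{−1} mod 11.
  i = 1 (α = 9): (9−5)(9−8)(9−10)(9−4) = 4·1·(−1)·5 = −20 ≡ 2, so v_1 = 2^{−1} = 6 (mod 11).
  i = 2 (α = 5): (5−9)(5−8)(5−10)(5−4) = (−4)·(−3)·(−5)·1 = −60 ≡ 6, so v_2 = 6^{−1} = 2 (mod 11).
  i = 3 (α = 8): (8−9)(8−5)(8−10)(8−4) = (−1)·3·(−2)·4 = 24 ≡ 2, so v_3 = 2^{−1} = 6 (mod 11).
  i = 4 (α = 10): (10−9)(10−5)(10−8)(10−4) = 1·5·2·6 = 60 ≡ 5, so v_4 = 5^{−1} = 9 (mod 11).
  i = 5 (α = 4): (4−9)(4−5)(4−8)(4−10) = (−5)·(−1)·(−4)·(−6) = 120 ≡ 10, so v_5 = 10^{−1} = 10 (mod 11).
  v = [6, 2, 6, 9, 10].
Step 2: syndromes of r = [0, 8, 8, 3, 7] (all sums mod 11).
  S_0 = Σ v_i r_i = 6·0 + 2·8 + 6·8 + 9·3 + 10·7 = 161 ≡ 7.
  S_1 = Σ v_i α_i r_i = 6·9·0 + 2·5·8 + 6·8·8 + 9·10·3 + 10·4·7 = 1014 ≡ 2.
  α_i^2 mod 11 = [4, 3, 9, 1, 5].
  S_2 = Σ v_i α_i^2 r_i = 6·4·0 + 2·3·8 + 6·9·8 + 9·1·3 + 10·5·7 = 857 ≡ 10.
  S = (7, 2, 10) ≠ 0, so r is not a codeword (an error is present).
Step 3: locate the error. For a single error e at position i, S_ℓ = v_i·e·α_i^ℓ, so α_err = S_1/S_0.
  S_0^{−1} = 7^{−1} = 8 (mod 11), so α_err = 2·8 = 16 ≡ 5 = α_2. Error position i = 2.
  Consistency check: S_2/S_1 = 10·6 = 60 ≡ 5 = α_err ✓ (single-error assumption holds).
Step 4: error magnitude e = S_0/v_2 = S_0·∏_{j≠2}(α_2 − α_j) = 7·6 = 42 ≡ 9 (mod 11).
Step 5: correct position 2: c_2 = r_2 − e = 8 − 9 ≡ 10 (mod 11). Hence c = [0, 10, 8, 3, 7].
  Check: interpolating c through the α_i gives m(x) = 6 + 3·x (degree < 2) with m(α_i) = c_i for every i, so c is indeed a codeword.
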